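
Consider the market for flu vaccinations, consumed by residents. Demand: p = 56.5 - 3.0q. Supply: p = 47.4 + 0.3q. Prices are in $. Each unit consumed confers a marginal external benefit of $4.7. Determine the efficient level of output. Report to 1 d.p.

Social marginal benefit = demand + MEB = 61.2 - 3.0q.
Set SMB = MC: 61.2 - 3.0q = 47.4 + 0.3q → q* = 4.1818.

q* = 4.2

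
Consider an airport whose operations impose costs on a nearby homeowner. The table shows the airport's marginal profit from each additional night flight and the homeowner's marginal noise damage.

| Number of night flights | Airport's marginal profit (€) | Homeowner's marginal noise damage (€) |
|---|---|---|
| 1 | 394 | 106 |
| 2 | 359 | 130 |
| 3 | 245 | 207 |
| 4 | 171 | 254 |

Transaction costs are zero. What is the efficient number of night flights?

3

Bargaining reaches the level where marginal profit last exceeds marginal noise damage.
That holds through level 3 (245 ≥ 207) but not at 4 (171 < 254).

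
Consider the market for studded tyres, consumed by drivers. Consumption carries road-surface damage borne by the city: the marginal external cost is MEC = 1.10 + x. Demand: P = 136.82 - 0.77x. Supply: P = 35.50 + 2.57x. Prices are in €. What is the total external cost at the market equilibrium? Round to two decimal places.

Market equilibrium (private): 35.50 + 2.57x = 136.82 - 0.77x → x_m = 30.3353.
Total external cost = ∫₀^{x_m} (1.10 + 1.00x) dx = 1.10×30.3353 + ½×1.00×30.3353² = 493.4840.

€493.48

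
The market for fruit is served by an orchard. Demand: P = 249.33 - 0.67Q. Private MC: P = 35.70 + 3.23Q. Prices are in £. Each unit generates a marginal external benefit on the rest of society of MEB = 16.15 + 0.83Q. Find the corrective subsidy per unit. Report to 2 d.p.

Social marginal cost = private MC − MEB = 19.55 + 2.40Q.
Set SMC = demand: 19.55 + 2.40Q = 249.33 - 0.67Q → Q* = 74.8469.
The Pigouvian subsidy equals MEB at Q*: 16.15 + 0.83×74.8469 = 78.2729.

subsidy = £78.27 per unit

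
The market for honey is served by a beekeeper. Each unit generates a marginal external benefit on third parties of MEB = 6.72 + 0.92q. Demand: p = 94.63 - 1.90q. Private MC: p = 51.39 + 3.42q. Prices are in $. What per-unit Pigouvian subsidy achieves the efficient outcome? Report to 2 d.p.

Social marginal cost = private MC − MEB = 44.67 + 2.50q.
Set SMC = demand: 44.67 + 2.50q = 94.63 - 1.90q → q* = 11.3545.
The Pigouvian subsidy equals MEB at q*: 6.72 + 0.92×11.3545 = 17.1661.

subsidy = $17.17 per unit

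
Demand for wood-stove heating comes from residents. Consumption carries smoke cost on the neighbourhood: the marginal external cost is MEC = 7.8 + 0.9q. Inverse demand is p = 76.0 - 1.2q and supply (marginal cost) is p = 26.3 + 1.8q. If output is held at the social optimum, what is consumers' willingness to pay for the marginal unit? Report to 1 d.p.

Social marginal benefit = demand − MEC = 68.2 - 2.1q.
Set SMB = MC: 68.2 - 2.1q = 26.3 + 1.8q → q* = 10.7436.
Consumer price on the demand curve at q*: 76.0 − 1.2×10.7436 = 63.1077.

P = 63.1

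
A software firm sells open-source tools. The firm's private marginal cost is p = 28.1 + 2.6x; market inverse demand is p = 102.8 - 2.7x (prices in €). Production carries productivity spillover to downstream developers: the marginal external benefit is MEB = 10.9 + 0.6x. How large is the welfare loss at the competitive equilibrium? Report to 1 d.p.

DWL = €39.9

Market equilibrium (private): 28.1 + 2.6x = 102.8 - 2.7x → x_m = 14.0943.
Social marginal cost = private MC − MEB = 17.2 + 2.0x.
Set SMC = demand: 17.2 + 2.0x = 102.8 - 2.7x → x* = 18.2128.
The loss is the area between SMC and demand from x* to x_m; with linear curves that's a triangle of height MEB(x_m).
DWL = ½ × 4.1185 × 19.3566 = 39.8601.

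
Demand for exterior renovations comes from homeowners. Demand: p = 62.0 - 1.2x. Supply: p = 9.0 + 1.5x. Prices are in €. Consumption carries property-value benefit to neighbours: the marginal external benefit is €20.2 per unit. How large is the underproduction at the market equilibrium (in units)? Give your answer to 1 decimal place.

7.5 units

Market equilibrium (private): 9.0 + 1.5x = 62.0 - 1.2x → x_m = 19.6296.
Social marginal benefit = demand + MEB = 82.2 - 1.2x.
Set SMB = MC: 82.2 - 1.2x = 9.0 + 1.5x → x* = 27.1111.
Gap = |19.6296 − 27.1111| = 7.4815.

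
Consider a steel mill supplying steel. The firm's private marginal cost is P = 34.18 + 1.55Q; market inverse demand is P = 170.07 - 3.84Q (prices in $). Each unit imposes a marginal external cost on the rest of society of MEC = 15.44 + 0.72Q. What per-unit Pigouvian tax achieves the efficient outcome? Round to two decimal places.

tax = $29.63 per unit

Social marginal cost = private MC + MEC = 49.62 + 2.27Q.
Set SMC = demand: 49.62 + 2.27Q = 170.07 - 3.84Q → Q* = 19.7136.
The Pigouvian tax equals MEC at Q*: 15.44 + 0.72×19.7136 = 29.6338.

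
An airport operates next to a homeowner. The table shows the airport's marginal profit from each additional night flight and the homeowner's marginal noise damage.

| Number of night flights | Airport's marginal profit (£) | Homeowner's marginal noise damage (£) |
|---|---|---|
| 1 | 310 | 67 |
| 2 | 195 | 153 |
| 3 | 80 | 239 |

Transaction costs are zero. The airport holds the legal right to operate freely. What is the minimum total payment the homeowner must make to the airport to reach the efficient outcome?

Left alone the airport would choose level 3 (marginal profit stays positive).
Efficient level: k* = 2 (marginal profit ≥ marginal noise damage through 2).
The homeowner must at least cover the airport's forgone profit from cutting 3→2: 80 = 80.

£80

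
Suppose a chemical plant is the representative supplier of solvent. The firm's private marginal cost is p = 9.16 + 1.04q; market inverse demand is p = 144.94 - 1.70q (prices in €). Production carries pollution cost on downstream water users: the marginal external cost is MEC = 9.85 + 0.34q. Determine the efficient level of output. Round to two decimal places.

q* = 40.89

Social marginal cost = private MC + MEC = 19.01 + 1.38q.
Set SMC = demand: 19.01 + 1.38q = 144.94 - 1.70q → q* = 40.8864.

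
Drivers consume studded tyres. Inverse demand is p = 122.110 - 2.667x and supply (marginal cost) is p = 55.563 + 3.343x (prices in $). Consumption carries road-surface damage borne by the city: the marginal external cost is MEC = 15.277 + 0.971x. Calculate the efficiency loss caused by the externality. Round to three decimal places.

DWL = $48.524

Market equilibrium (private): 55.563 + 3.343x = 122.110 - 2.667x → x_m = 11.0727.
Social marginal benefit = demand − MEC = 106.833 - 3.638x.
Set SMB = MC: 106.833 - 3.638x = 55.563 + 3.343x → x* = 7.3442.
Height of the DWL triangle at x_m is MC(x_m) − SMB(x_m) = MEC(x_m) = 26.0286.
DWL = ½ × 3.7285 × 26.0286 = 48.5238.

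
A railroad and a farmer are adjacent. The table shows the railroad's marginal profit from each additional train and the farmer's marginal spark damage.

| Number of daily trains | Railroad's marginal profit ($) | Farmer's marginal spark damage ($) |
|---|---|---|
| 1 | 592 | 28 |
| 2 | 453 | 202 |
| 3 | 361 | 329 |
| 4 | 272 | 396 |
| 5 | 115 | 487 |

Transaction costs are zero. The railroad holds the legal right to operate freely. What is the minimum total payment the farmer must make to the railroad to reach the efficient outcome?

$387

Left alone the railroad would choose level 5 (marginal profit stays positive).
Efficient level: k* = 3 (marginal profit ≥ marginal spark damage through 3).
The farmer must at least cover the railroad's forgone profit from cutting 5→3: 272 + 115 = 387.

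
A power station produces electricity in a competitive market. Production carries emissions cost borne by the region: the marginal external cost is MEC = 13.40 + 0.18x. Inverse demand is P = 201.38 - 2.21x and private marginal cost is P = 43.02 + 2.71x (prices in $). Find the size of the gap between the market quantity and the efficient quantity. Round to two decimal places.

Market equilibrium (private): 43.02 + 2.71x = 201.38 - 2.21x → x_m = 32.1870.
Social marginal cost = private MC + MEC = 56.42 + 2.89x.
Set SMC = demand: 56.42 + 2.89x = 201.38 - 2.21x → x* = 28.4235.
Gap = |32.1870 − 28.4235| = 3.7635.

3.76 units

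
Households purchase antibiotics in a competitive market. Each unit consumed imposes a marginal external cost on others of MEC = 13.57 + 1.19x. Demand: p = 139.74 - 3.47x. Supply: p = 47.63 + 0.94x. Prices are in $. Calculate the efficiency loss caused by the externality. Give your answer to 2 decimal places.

DWL = $131.83

Market equilibrium (private): 47.63 + 0.94x = 139.74 - 3.47x → x_m = 20.8866.
Social marginal benefit = demand − MEC = 126.17 - 4.66x.
Set SMB = MC: 126.17 - 4.66x = 47.63 + 0.94x → x* = 14.0250.
The loss is the area between SMB and MC from x* to x_m; with linear curves that's a triangle of height MEC(x_m).
DWL = ½ × 6.8616 × 38.4251 = 131.8288.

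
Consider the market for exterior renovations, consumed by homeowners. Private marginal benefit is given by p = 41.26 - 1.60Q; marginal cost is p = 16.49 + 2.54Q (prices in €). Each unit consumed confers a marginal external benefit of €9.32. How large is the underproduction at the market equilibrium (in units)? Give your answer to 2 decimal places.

Market equilibrium (private): 16.49 + 2.54Q = 41.26 - 1.60Q → Q_m = 5.9831.
Social marginal benefit = demand + MEB = 50.58 - 1.60Q.
Set SMB = MC: 50.58 - 1.60Q = 16.49 + 2.54Q → Q* = 8.2343.
Gap = |5.9831 − 8.2343| = 2.2512.

2.25 units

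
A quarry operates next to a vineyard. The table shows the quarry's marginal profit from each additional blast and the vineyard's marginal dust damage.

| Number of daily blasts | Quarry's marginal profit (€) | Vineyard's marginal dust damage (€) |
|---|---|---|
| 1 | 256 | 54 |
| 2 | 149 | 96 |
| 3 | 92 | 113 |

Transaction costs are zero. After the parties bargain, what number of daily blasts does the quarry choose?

2

Bargaining reaches the level where marginal profit last exceeds marginal dust damage.
That holds through level 2 (149 ≥ 96) but not at 3 (92 < 113).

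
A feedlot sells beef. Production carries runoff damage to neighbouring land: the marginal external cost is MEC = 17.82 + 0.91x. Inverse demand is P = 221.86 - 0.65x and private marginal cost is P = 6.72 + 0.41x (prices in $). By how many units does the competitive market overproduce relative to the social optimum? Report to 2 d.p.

Market equilibrium (private): 6.72 + 0.41x = 221.86 - 0.65x → x_m = 202.9623.
Social marginal cost = private MC + MEC = 24.54 + 1.32x.
Set SMC = demand: 24.54 + 1.32x = 221.86 - 0.65x → x* = 100.1624.
Gap = |202.9623 − 100.1624| = 102.7999.

102.80 units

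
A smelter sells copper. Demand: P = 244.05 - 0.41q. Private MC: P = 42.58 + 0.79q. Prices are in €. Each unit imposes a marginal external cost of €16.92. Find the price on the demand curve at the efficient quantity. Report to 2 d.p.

P = €181.00

Social marginal cost = private MC + MEC = 59.50 + 0.79q.
Set SMC = demand: 59.50 + 0.79q = 244.05 - 0.41q → q* = 153.7917.
Consumer price on the demand curve at q*: 244.05 − 0.41×153.7917 = 180.9954.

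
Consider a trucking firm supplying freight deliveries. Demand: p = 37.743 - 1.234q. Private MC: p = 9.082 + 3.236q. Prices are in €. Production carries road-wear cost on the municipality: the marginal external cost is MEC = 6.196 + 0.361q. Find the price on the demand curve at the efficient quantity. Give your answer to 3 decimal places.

P = €32.005

Social marginal cost = private MC + MEC = 15.278 + 3.597q.
Set SMC = demand: 15.278 + 3.597q = 37.743 - 1.234q → q* = 4.6502.
Consumer price on the demand curve at q*: 37.743 − 1.234×4.6502 = 32.0047.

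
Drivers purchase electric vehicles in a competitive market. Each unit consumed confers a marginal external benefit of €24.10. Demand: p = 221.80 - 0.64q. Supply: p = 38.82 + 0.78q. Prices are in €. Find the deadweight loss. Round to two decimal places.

Market equilibrium (private): 38.82 + 0.78q = 221.80 - 0.64q → q_m = 128.8592.
Social marginal benefit = demand + MEB = 245.90 - 0.64q.
Set SMB = MC: 245.90 - 0.64q = 38.82 + 0.78q → q* = 145.8310.
Height of the DWL triangle at q_m is SMB(q_m) − MC(q_m) = MEB(q_m) = 24.1000.
DWL = ½ × 16.9718 × 24.1000 = 204.5102.

DWL = €204.51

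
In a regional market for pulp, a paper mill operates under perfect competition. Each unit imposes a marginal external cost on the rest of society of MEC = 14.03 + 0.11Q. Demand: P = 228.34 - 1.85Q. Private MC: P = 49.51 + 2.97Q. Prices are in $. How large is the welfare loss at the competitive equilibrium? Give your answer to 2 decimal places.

Market equilibrium (private): 49.51 + 2.97Q = 228.34 - 1.85Q → Q_m = 37.1017.
Social marginal cost = private MC + MEC = 63.54 + 3.08Q.
Set SMC = demand: 63.54 + 3.08Q = 228.34 - 1.85Q → Q* = 33.4280.
The loss is the area between SMC and demand from Q* to Q_m; with linear curves that's a triangle of height MEC(Q_m).
DWL = ½ × 3.6737 × 18.1112 = 33.2676.

DWL = $33.27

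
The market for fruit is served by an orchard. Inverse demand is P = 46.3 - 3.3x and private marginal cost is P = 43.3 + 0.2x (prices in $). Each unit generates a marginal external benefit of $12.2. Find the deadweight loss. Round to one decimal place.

Market equilibrium (private): 43.3 + 0.2x = 46.3 - 3.3x → x_m = 0.8571.
Social marginal cost = private MC − MEB = 31.1 + 0.2x.
Set SMC = demand: 31.1 + 0.2x = 46.3 - 3.3x → x* = 4.3429.
Between x* and x_m the wedge demand − SMC runs linearly from 0 to MEB(x_m), so the loss is a triangle.
DWL = ½ × 3.4858 × 12.2000 = 21.2634.

DWL = $21.3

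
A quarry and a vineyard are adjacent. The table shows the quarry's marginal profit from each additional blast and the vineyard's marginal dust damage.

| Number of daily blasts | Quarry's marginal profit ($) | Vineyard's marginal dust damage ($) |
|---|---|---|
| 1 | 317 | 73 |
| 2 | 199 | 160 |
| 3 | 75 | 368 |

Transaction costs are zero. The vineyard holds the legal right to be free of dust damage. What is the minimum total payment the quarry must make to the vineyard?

Efficient level: marginal profit ≥ marginal dust damage through level 2, so k* = 2.
With the vineyard holding the right, the quarry must at least compensate total damage at k*: 73 + 160 = 233.

$233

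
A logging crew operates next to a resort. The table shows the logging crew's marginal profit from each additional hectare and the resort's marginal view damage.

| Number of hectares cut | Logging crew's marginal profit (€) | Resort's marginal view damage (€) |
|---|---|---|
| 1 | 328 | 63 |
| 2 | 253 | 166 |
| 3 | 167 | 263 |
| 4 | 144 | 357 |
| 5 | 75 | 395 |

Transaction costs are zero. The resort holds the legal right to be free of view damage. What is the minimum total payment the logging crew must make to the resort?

€229

Efficient level: marginal profit ≥ marginal view damage through level 2, so k* = 2.
With the resort holding the right, the logging crew must at least compensate total damage at k*: 63 + 166 = 229.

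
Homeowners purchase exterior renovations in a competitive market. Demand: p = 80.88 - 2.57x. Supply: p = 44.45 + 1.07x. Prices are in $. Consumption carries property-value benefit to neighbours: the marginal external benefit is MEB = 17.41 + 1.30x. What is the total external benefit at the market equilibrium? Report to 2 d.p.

$239.35

Market equilibrium (private): 44.45 + 1.07x = 80.88 - 2.57x → x_m = 10.0082.
Total external benefit = ∫₀^{x_m} (17.41 + 1.30x) dx = 17.41×10.0082 + ½×1.30×10.0082² = 239.3494.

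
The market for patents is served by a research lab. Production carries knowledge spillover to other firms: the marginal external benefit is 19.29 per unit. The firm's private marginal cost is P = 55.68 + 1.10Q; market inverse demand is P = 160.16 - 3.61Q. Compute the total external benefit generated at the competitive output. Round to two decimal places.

427.90

Market equilibrium (private): 55.68 + 1.10Q = 160.16 - 3.61Q → Q_m = 22.1826.
Total external benefit = MEB × Q_m = 19.29 × 22.1826 = 427.9024.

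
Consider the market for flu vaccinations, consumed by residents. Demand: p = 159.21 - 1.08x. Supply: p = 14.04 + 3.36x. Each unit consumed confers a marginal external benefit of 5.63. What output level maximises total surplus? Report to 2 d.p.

Social marginal benefit = demand + MEB = 164.84 - 1.08x.
Set SMB = MC: 164.84 - 1.08x = 14.04 + 3.36x → x* = 33.9640.

x* = 33.96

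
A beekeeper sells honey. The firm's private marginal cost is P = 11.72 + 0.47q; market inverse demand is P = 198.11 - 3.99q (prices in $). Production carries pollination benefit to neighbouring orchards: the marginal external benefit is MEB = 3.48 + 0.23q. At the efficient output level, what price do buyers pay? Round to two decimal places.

Social marginal cost = private MC − MEB = 8.24 + 0.24q.
Set SMC = demand: 8.24 + 0.24q = 198.11 - 3.99q → q* = 44.8865.
Consumer price on the demand curve at q*: 198.11 − 3.99×44.8865 = 19.0129.

P = $19.01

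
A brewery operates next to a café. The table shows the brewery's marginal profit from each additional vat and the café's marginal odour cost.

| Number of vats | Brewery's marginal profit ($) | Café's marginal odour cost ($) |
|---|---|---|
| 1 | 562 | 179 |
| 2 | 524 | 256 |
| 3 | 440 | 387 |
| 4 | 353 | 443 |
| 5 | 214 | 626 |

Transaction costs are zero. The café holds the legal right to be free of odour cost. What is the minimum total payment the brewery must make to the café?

Efficient level: marginal profit ≥ marginal odour cost through level 3, so k* = 3.
With the café holding the right, the brewery must at least compensate total damage at k*: 179 + 256 + 387 = 822.

$822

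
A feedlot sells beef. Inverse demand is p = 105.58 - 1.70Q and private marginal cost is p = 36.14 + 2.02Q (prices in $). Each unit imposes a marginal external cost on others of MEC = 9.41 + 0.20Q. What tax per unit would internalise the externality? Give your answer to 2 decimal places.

Social marginal cost = private MC + MEC = 45.55 + 2.22Q.
Set SMC = demand: 45.55 + 2.22Q = 105.58 - 1.70Q → Q* = 15.3138.
The Pigouvian tax equals MEC at Q*: 9.41 + 0.20×15.3138 = 12.4728.

tax = $12.47 per unit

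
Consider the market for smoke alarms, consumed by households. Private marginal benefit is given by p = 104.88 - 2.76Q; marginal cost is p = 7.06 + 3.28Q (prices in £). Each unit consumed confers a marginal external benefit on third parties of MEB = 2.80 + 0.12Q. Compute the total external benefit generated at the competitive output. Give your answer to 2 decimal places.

£61.08

Market equilibrium (private): 7.06 + 3.28Q = 104.88 - 2.76Q → Q_m = 16.1954.
Total external benefit = ∫₀^{Q_m} (2.80 + 0.12Q) dQ = 2.80×16.1954 + ½×0.12×16.1954² = 61.0846.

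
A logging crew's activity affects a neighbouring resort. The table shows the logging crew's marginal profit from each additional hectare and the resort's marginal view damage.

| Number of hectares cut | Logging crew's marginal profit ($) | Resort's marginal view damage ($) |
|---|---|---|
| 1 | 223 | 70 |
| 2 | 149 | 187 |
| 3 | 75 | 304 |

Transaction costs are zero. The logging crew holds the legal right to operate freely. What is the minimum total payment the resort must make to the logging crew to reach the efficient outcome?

$224

Left alone the logging crew would choose level 3 (marginal profit stays positive).
Efficient level: k* = 1 (marginal profit ≥ marginal view damage through 1).
The resort must at least cover the logging crew's forgone profit from cutting 3→1: 149 + 75 = 224.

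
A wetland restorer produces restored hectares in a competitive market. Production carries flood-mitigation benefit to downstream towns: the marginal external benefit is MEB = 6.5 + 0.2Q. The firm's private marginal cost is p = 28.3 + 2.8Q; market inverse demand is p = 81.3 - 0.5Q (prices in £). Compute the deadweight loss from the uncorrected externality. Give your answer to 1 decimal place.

DWL = £15.2

Market equilibrium (private): 28.3 + 2.8Q = 81.3 - 0.5Q → Q_m = 16.0606.
Social marginal cost = private MC − MEB = 21.8 + 2.6Q.
Set SMC = demand: 21.8 + 2.6Q = 81.3 - 0.5Q → Q* = 19.1935.
Height of the DWL triangle at Q_m is demand(Q_m) − SMC(Q_m) = MEB(Q_m) = 9.7121.
DWL = ½ × 3.1329 × 9.7121 = 15.2135.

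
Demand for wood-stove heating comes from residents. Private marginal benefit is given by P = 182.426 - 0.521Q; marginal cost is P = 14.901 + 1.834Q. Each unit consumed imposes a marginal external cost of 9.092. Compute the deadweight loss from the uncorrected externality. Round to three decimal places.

Market equilibrium (private): 14.901 + 1.834Q = 182.426 - 0.521Q → Q_m = 71.1359.
Social marginal benefit = demand − MEC = 173.334 - 0.521Q.
Set SMB = MC: 173.334 - 0.521Q = 14.901 + 1.834Q → Q* = 67.2752.
Height of the DWL triangle at Q_m is MC(Q_m) − SMB(Q_m) = MEC(Q_m) = 9.0920.
DWL = ½ × 3.8607 × 9.0920 = 17.5507.

DWL = 17.551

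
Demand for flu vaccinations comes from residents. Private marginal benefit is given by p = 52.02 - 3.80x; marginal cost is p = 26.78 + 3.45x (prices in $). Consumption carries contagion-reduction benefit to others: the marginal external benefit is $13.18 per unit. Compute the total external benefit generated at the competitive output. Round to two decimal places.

$45.88

Market equilibrium (private): 26.78 + 3.45x = 52.02 - 3.80x → x_m = 3.4814.
Total external benefit = MEB × x_m = 13.18 × 3.4814 = 45.8849.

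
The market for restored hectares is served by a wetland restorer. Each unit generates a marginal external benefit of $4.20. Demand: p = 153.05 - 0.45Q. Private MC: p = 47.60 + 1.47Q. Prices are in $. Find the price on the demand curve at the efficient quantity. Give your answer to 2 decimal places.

P = $127.35

Social marginal cost = private MC − MEB = 43.40 + 1.47Q.
Set SMC = demand: 43.40 + 1.47Q = 153.05 - 0.45Q → Q* = 57.1094.
Consumer price on the demand curve at Q*: 153.05 − 0.45×57.1094 = 127.3508.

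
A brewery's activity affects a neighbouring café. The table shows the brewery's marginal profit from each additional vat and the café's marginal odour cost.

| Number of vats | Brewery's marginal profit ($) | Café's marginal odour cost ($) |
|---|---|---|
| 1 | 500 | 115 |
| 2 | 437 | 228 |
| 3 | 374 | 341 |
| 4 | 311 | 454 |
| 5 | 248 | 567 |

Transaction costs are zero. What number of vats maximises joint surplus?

Bargaining reaches the level where marginal profit last exceeds marginal odour cost.
That holds through level 3 (374 ≥ 341) but not at 4 (311 < 454).

3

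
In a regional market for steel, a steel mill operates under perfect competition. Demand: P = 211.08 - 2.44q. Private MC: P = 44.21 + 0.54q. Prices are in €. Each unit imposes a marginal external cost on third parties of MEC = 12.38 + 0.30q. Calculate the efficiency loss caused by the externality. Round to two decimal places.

DWL = €129.79

Market equilibrium (private): 44.21 + 0.54q = 211.08 - 2.44q → q_m = 55.9966.
Social marginal cost = private MC + MEC = 56.59 + 0.84q.
Set SMC = demand: 56.59 + 0.84q = 211.08 - 2.44q → q* = 47.1006.
Between q* and q_m the wedge SMC − demand runs linearly from 0 to MEC(q_m), so the loss is a triangle.
DWL = ½ × 8.8960 × 29.1790 = 129.7882.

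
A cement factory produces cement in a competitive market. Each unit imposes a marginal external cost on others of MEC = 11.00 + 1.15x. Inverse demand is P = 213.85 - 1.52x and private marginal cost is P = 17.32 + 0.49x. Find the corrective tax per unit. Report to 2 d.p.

tax = 78.52 per unit

Social marginal cost = private MC + MEC = 28.32 + 1.64x.
Set SMC = demand: 28.32 + 1.64x = 213.85 - 1.52x → x* = 58.7120.
The Pigouvian tax equals MEC at x*: 11.00 + 1.15×58.7120 = 78.5188.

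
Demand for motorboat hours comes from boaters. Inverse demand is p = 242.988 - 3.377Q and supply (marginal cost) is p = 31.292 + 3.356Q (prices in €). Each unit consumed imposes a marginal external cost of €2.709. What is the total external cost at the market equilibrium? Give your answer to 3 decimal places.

Market equilibrium (private): 31.292 + 3.356Q = 242.988 - 3.377Q → Q_m = 31.4416.
Total external cost = MEC × Q_m = 2.709 × 31.4416 = 85.1753.

€85.175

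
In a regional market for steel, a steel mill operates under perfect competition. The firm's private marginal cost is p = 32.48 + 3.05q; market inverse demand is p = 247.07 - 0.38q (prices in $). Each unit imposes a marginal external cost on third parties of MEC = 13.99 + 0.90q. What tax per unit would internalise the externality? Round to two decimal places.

Social marginal cost = private MC + MEC = 46.47 + 3.95q.
Set SMC = demand: 46.47 + 3.95q = 247.07 - 0.38q → q* = 46.3279.
The Pigouvian tax equals MEC at q*: 13.99 + 0.90×46.3279 = 55.6851.

tax = $55.69 per unit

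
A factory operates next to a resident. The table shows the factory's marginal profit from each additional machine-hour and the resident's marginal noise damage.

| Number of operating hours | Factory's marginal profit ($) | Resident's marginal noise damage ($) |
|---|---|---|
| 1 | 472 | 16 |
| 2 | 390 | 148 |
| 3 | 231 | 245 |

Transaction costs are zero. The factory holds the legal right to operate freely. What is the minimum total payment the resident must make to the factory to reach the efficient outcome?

$231

Left alone the factory would choose level 3 (marginal profit stays positive).
Efficient level: k* = 2 (marginal profit ≥ marginal noise damage through 2).
The resident must at least cover the factory's forgone profit from cutting 3→2: 231 = 231.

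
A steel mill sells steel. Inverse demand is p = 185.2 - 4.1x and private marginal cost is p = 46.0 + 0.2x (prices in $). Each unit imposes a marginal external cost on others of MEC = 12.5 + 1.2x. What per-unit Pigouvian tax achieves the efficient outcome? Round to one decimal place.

Social marginal cost = private MC + MEC = 58.5 + 1.4x.
Set SMC = demand: 58.5 + 1.4x = 185.2 - 4.1x → x* = 23.0364.
The Pigouvian tax equals MEC at x*: 12.5 + 1.2×23.0364 = 40.1437.

tax = $40.1 per unit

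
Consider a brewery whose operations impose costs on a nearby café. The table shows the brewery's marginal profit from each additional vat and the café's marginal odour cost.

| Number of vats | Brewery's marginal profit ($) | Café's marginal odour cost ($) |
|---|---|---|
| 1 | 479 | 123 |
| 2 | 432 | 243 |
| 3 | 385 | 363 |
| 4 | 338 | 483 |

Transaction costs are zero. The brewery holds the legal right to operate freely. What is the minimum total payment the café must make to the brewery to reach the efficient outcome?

$338

Left alone the brewery would choose level 4 (marginal profit stays positive).
Efficient level: k* = 3 (marginal profit ≥ marginal odour cost through 3).
The café must at least cover the brewery's forgone profit from cutting 4→3: 338 = 338.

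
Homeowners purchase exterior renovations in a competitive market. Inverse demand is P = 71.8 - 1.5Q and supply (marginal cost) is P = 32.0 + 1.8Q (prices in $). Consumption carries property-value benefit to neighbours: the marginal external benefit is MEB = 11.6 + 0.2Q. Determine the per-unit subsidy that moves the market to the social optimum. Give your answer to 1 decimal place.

subsidy = $14.9 per unit

Social marginal benefit = demand + MEB = 83.4 - 1.3Q.
Set SMB = MC: 83.4 - 1.3Q = 32.0 + 1.8Q → Q* = 16.5806.
The Pigouvian subsidy equals MEB at Q*: 11.6 + 0.2×16.5806 = 14.9161.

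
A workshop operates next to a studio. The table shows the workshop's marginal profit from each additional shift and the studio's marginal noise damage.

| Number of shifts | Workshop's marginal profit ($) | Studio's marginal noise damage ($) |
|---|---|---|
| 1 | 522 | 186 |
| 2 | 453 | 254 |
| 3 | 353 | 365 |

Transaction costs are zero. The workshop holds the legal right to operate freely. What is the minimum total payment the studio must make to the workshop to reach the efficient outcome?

Left alone the workshop would choose level 3 (marginal profit stays positive).
Efficient level: k* = 2 (marginal profit ≥ marginal noise damage through 2).
The studio must at least cover the workshop's forgone profit from cutting 3→2: 353 = 353.

$353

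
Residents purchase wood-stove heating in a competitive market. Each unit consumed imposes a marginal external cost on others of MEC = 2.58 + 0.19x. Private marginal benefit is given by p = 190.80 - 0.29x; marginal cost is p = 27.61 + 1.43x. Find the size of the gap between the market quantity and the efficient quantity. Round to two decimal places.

10.79 units

Market equilibrium (private): 27.61 + 1.43x = 190.80 - 0.29x → x_m = 94.8779.
Social marginal benefit = demand − MEC = 188.22 - 0.48x.
Set SMB = MC: 188.22 - 0.48x = 27.61 + 1.43x → x* = 84.0890.
Gap = |94.8779 − 84.0890| = 10.7889.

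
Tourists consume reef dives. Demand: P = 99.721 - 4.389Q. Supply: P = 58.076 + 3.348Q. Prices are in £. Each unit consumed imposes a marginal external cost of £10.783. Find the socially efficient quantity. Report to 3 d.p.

Social marginal benefit = demand − MEC = 88.938 - 4.389Q.
Set SMB = MC: 88.938 - 4.389Q = 58.076 + 3.348Q → Q* = 3.9889.

Q* = 3.989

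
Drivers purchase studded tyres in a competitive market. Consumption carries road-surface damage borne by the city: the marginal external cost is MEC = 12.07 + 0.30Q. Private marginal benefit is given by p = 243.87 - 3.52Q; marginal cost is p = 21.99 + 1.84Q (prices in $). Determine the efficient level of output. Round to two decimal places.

Social marginal benefit = demand − MEC = 231.80 - 3.82Q.
Set SMB = MC: 231.80 - 3.82Q = 21.99 + 1.84Q → Q* = 37.0689.

Q* = 37.07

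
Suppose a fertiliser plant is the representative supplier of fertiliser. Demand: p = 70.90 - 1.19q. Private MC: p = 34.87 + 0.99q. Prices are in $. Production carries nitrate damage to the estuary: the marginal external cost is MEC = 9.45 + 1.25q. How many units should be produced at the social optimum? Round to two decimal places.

q* = 7.75

Social marginal cost = private MC + MEC = 44.32 + 2.24q.
Set SMC = demand: 44.32 + 2.24q = 70.90 - 1.19q → q* = 7.7493.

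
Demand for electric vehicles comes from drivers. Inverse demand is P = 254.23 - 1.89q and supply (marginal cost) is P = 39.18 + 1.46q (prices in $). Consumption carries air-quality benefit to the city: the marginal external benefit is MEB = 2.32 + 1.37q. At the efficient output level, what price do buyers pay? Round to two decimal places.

Social marginal benefit = demand + MEB = 256.55 - 0.52q.
Set SMB = MC: 256.55 - 0.52q = 39.18 + 1.46q → q* = 109.7828.
Consumer price on the demand curve at q*: 254.23 − 1.89×109.7828 = 46.7405.

P = $46.74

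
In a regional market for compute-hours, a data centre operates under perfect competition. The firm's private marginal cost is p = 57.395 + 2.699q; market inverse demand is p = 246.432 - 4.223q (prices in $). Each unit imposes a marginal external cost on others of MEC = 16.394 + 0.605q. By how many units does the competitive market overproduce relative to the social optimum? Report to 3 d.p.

4.373 units

Market equilibrium (private): 57.395 + 2.699q = 246.432 - 4.223q → q_m = 27.3096.
Social marginal cost = private MC + MEC = 73.789 + 3.304q.
Set SMC = demand: 73.789 + 3.304q = 246.432 - 4.223q → q* = 22.9365.
Gap = |27.3096 − 22.9365| = 4.3731.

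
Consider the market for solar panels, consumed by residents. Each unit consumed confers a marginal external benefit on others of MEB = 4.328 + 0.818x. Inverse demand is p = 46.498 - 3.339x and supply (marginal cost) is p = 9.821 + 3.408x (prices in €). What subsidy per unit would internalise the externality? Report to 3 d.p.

Social marginal benefit = demand + MEB = 50.826 - 2.521x.
Set SMB = MC: 50.826 - 2.521x = 9.821 + 3.408x → x* = 6.9160.
The Pigouvian subsidy equals MEB at x*: 4.328 + 0.818×6.9160 = 9.9853.

subsidy = €9.985 per unit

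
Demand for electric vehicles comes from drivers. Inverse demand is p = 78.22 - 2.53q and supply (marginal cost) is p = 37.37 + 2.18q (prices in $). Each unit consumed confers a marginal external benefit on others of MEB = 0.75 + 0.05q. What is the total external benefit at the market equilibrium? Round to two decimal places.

$8.39

Market equilibrium (private): 37.37 + 2.18q = 78.22 - 2.53q → q_m = 8.6730.
Total external benefit = ∫₀^{q_m} (0.75 + 0.05q) dq = 0.75×8.6730 + ½×0.05×8.6730² = 8.3853.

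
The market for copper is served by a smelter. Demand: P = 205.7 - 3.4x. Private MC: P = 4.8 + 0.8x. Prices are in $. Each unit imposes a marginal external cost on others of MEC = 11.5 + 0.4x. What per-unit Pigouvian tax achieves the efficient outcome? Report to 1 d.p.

Social marginal cost = private MC + MEC = 16.3 + 1.2x.
Set SMC = demand: 16.3 + 1.2x = 205.7 - 3.4x → x* = 41.1739.
The Pigouvian tax equals MEC at x*: 11.5 + 0.4×41.1739 = 27.9696.

tax = $28.0 per unit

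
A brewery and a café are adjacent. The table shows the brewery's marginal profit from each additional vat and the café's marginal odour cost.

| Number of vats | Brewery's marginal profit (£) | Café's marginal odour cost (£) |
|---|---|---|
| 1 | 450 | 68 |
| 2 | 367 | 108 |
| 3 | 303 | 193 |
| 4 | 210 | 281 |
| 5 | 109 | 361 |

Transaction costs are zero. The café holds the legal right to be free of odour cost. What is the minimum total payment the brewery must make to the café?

Efficient level: marginal profit ≥ marginal odour cost through level 3, so k* = 3.
With the café holding the right, the brewery must at least compensate total damage at k*: 68 + 108 + 193 = 369.

£369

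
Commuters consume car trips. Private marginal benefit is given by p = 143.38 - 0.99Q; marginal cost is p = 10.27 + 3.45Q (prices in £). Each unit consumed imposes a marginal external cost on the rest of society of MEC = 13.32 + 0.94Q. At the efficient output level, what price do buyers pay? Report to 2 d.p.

P = £121.34

Social marginal benefit = demand − MEC = 130.06 - 1.93Q.
Set SMB = MC: 130.06 - 1.93Q = 10.27 + 3.45Q → Q* = 22.2658.
Consumer price on the demand curve at Q*: 143.38 − 0.99×22.2658 = 121.3369.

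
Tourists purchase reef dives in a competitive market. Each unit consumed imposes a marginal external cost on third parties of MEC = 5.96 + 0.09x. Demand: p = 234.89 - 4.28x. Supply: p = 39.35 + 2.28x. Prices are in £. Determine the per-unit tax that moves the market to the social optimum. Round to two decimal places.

tax = £8.53 per unit

Social marginal benefit = demand − MEC = 228.93 - 4.37x.
Set SMB = MC: 228.93 - 4.37x = 39.35 + 2.28x → x* = 28.5083.
The Pigouvian tax equals MEC at x*: 5.96 + 0.09×28.5083 = 8.5257.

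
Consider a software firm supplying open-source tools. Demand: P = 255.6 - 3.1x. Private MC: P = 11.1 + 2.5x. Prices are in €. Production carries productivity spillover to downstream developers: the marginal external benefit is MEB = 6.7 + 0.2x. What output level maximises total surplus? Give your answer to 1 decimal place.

x* = 46.5

Social marginal cost = private MC − MEB = 4.4 + 2.3x.
Set SMC = demand: 4.4 + 2.3x = 255.6 - 3.1x → x* = 46.5185.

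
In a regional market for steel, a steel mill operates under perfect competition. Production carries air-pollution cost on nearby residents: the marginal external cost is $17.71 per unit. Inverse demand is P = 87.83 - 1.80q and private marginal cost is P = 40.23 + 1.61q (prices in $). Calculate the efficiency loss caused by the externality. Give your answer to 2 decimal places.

Market equilibrium (private): 40.23 + 1.61q = 87.83 - 1.80q → q_m = 13.9589.
Social marginal cost = private MC + MEC = 57.94 + 1.61q.
Set SMC = demand: 57.94 + 1.61q = 87.83 - 1.80q → q* = 8.7654.
Height of the DWL triangle at q_m is SMC(q_m) − demand(q_m) = MEC(q_m) = 17.7100.
DWL = ½ × 5.1935 × 17.7100 = 45.9884.

DWL = $45.99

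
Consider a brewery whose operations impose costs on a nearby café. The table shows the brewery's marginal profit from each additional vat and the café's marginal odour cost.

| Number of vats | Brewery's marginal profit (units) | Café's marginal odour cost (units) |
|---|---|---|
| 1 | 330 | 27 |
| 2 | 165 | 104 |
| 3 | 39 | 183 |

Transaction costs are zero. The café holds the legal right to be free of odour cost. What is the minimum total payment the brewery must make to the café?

131

Efficient level: marginal profit ≥ marginal odour cost through level 2, so k* = 2.
With the café holding the right, the brewery must at least compensate total damage at k*: 27 + 104 = 131.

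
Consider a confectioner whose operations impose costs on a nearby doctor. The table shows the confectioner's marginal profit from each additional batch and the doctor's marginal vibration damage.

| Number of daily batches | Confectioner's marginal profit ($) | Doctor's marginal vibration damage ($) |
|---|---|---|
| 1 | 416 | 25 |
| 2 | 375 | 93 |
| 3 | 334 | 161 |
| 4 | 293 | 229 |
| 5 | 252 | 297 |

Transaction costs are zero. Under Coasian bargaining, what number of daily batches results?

4

Bargaining reaches the level where marginal profit last exceeds marginal vibration damage.
That holds through level 4 (293 ≥ 229) but not at 5 (252 < 297).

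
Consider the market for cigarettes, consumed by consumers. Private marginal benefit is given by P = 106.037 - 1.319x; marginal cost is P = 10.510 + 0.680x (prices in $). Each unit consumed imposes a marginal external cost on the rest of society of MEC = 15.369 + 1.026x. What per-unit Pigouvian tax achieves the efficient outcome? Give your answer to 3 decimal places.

tax = $42.556 per unit

Social marginal benefit = demand − MEC = 90.668 - 2.345x.
Set SMB = MC: 90.668 - 2.345x = 10.510 + 0.680x → x* = 26.4985.
The Pigouvian tax equals MEC at x*: 15.369 + 1.026×26.4985 = 42.5565.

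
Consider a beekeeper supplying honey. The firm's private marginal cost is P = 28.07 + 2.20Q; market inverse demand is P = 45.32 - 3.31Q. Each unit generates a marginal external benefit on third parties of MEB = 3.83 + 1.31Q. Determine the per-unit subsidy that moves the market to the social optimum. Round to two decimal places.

subsidy = 10.40 per unit

Social marginal cost = private MC − MEB = 24.24 + 0.89Q.
Set SMC = demand: 24.24 + 0.89Q = 45.32 - 3.31Q → Q* = 5.0190.
The Pigouvian subsidy equals MEB at Q*: 3.83 + 1.31×5.0190 = 10.4049.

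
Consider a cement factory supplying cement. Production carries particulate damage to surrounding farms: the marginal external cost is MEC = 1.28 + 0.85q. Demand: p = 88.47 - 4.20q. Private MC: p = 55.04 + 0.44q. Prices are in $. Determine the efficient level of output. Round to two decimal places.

q* = 5.86

Social marginal cost = private MC + MEC = 56.32 + 1.29q.
Set SMC = demand: 56.32 + 1.29q = 88.47 - 4.20q → q* = 5.8561.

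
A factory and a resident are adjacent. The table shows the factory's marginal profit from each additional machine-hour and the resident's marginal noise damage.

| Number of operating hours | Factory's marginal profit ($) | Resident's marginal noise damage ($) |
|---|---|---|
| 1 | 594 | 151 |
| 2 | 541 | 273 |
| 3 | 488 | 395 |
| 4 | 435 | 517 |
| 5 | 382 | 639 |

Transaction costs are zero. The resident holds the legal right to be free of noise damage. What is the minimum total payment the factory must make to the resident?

$819

Efficient level: marginal profit ≥ marginal noise damage through level 3, so k* = 3.
With the resident holding the right, the factory must at least compensate total damage at k*: 151 + 273 + 395 = 819.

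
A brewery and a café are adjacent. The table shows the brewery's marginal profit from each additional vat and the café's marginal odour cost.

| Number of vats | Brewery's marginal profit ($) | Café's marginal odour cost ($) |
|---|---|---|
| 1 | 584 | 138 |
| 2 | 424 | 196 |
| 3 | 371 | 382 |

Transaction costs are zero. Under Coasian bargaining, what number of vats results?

2

Bargaining reaches the level where marginal profit last exceeds marginal odour cost.
That holds through level 2 (424 ≥ 196) but not at 3 (371 < 382).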